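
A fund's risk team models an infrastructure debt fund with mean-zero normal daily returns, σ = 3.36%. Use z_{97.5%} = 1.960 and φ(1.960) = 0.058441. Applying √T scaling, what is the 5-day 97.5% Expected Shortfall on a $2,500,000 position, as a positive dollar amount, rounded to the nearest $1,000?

σ_{5d} = 3.36% × √5 = 7.513%.
ES multiplier = φ(z)/(1−α) = 0.058441/0.025 = 2.338.
ES = 7.513% × 2.338 = 17.565%; on $2,500,000: $439,125.

$439,000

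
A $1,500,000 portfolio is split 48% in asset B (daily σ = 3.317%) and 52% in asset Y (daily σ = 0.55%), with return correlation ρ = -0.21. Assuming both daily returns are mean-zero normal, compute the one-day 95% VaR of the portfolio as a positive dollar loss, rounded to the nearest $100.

σ_p² = 0.48²·3.317² + 0.52²·0.55² + 2·-0.21·0.48·0.52·3.317·0.55 = 2.4255 (%²).
σ_p = √2.4255 = 1.557%.
At 95%, z = 1.645.
VaR = 1.645 × 1.557% = 2.561%; on $1,500,000 that is $38,415.

$38,400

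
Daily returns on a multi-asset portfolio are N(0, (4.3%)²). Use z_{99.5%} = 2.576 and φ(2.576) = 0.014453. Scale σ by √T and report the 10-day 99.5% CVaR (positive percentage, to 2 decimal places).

σ_{10d} = 4.3% × √10 = 13.598%.
ES multiplier = φ(z)/(1−α) = 0.014453/0.005 = 2.891.
ES = 13.598% × 2.891 = 39.312%.

39.31%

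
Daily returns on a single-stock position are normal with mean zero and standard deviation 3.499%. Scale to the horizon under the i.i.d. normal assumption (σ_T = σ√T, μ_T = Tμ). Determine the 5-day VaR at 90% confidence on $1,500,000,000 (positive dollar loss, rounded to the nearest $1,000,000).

$150,000,000

At 90%, z = 1.282.
σ_{5d} = 3.499% × √5 = 7.824%.
VaR = 1.282 × 7.824% = 10.030%.
On $1,500,000,000: 0.10030 × $1,500,000,000 = $150,450,000.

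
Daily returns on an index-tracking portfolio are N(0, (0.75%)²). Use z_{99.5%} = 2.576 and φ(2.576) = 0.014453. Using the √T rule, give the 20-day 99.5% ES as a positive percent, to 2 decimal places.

σ_{20d} = 0.75% × √20 = 3.354%.
ES multiplier = φ(z)/(1−α) = 0.014453/0.005 = 2.891.
ES = 3.354% × 2.891 = 9.696%.

9.70%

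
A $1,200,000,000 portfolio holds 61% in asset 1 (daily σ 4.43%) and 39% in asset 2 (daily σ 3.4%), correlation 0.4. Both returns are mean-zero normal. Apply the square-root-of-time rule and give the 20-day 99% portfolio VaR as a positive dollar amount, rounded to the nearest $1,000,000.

$431,000,000

σ_p = √(0.61²·4.43² + 0.39²·3.4² + 2·0.4·0.61·0.39·4.43·3.4) = 3.454%.
σ_{20d} = 3.454% × √20 = 15.447%.
z(99%) = 2.326.
VaR = 2.326 × 15.447% = 35.930%; on $1,200,000,000 that is $431,160,000.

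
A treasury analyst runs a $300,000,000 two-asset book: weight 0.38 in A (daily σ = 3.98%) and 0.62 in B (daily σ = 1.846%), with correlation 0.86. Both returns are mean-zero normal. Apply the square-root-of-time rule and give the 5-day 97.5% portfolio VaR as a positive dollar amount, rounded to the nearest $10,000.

$33,710,000

σ_p = √(0.38²·3.98² + 0.62²·1.846² + 2·0.86·0.38·0.62·3.98·1.846) = 2.564%.
σ_{5d} = 2.564% × √5 = 5.733%.
z(97.5%) = 1.960.
VaR = 1.960 × 5.733% = 11.237%; on $300,000,000 that is $33,711,000.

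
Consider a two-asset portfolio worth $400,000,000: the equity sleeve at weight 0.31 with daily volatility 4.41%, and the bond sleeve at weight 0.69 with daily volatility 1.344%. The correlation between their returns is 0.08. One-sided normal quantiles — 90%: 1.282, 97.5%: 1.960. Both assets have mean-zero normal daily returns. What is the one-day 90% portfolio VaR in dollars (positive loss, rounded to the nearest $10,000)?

$8,780,000

σ_p² = 0.31²·4.41² + 0.69²·1.344² + 2·0.08·0.31·0.69·4.41·1.344 = 2.9318 (%²).
σ_p = √2.9318 = 1.712%.
VaR = 1.282 × 1.712% = 2.195%; on $400,000,000 that is $8,780,000.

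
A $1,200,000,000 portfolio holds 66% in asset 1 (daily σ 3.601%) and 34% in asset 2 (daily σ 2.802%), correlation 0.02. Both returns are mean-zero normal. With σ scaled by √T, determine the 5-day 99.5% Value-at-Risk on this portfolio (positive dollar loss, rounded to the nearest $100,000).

σ_p = √(0.66²·3.601² + 0.34²·2.802² + 2·0.02·0.66·0.34·3.601·2.802) = 2.578%.
σ_{5d} = 2.578% × √5 = 5.765%.
z(99.5%) = 2.576.
VaR = 2.576 × 5.765% = 14.851%; on $1,200,000,000 that is $178,212,000.

$178,200,000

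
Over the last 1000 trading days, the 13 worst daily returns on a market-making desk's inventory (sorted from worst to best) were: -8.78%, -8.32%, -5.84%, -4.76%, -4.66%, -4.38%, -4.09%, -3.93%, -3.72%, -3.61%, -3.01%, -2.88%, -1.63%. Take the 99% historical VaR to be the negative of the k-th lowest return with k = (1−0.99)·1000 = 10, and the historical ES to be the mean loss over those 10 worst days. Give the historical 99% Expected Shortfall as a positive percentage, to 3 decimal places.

The 10 worst returns sum to -52.09%.
ES = −(-52.09%) / 10 = 5.209%.

5.209%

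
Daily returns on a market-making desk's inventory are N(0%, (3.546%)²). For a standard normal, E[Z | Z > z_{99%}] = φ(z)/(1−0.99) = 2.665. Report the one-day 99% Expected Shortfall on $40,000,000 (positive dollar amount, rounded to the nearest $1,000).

$3,780,000

ES = 3.546% × 2.665 = 9.450%.
On $40,000,000: 0.09450 × $40,000,000 = $3,780,000.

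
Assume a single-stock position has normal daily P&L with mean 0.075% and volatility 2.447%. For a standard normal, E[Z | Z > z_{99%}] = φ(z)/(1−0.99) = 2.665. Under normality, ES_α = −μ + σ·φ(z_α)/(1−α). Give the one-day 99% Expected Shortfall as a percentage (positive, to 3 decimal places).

6.446%

ES = −(0.075%) + 2.447% × 2.665 = 6.446%.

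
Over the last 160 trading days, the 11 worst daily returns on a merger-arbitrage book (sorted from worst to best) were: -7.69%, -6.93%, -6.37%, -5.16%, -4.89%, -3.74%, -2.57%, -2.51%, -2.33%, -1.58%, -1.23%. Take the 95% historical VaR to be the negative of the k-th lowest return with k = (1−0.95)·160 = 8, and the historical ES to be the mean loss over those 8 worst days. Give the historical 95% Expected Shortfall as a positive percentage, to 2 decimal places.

4.98%

The 8 worst returns sum to -39.86%.
ES = −(-39.86%) / 8 = 4.9825% ≈ 4.98%.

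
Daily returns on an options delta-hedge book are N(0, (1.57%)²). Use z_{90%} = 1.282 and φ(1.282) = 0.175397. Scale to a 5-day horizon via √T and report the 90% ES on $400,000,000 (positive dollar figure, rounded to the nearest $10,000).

σ_{5d} = 1.57% × √5 = 3.511%.
ES multiplier = φ(z)/(1−α) = 0.175397/0.1 = 1.754.
ES = 3.511% × 1.754 = 6.158%; on $400,000,000: $24,632,000.

$24,630,000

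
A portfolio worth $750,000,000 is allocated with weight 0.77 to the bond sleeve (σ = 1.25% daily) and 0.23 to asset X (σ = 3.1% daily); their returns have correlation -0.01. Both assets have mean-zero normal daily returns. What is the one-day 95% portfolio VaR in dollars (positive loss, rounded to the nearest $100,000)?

σ_p² = 0.77²·1.25² + 0.23²·3.1² + 2·-0.01·0.77·0.23·1.25·3.1 = 1.4211 (%²).
σ_p = √1.4211 = 1.192%.
At 95%, z = 1.645.
VaR = 1.645 × 1.192% = 1.961%; on $750,000,000 that is $14,707,500.

$14,700,000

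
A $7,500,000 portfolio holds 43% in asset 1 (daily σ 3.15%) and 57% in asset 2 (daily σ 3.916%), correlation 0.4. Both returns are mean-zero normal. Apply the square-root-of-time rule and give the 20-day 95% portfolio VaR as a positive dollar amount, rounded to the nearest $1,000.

$1,677,000

σ_p = √(0.43²·3.15² + 0.57²·3.916² + 2·0.4·0.43·0.57·3.15·3.916) = 3.039%.
σ_{20d} = 3.039% × √20 = 13.591%.
z(95%) = 1.645.
VaR = 1.645 × 13.591% = 22.357%; on $7,500,000 that is $1,676,775.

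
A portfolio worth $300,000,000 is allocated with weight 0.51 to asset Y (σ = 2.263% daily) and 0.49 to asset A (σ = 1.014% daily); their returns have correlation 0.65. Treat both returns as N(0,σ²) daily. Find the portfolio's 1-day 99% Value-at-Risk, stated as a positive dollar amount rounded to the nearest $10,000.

$10,640,000

σ_p² = 0.51²·2.263² + 0.49²·1.014² + 2·0.65·0.51·0.49·2.263·1.014 = 2.3244 (%²).
σ_p = √2.3244 = 1.525%.
At 99%, z = 2.326.
VaR = 2.326 × 1.525% = 3.547%; on $300,000,000 that is $10,641,000.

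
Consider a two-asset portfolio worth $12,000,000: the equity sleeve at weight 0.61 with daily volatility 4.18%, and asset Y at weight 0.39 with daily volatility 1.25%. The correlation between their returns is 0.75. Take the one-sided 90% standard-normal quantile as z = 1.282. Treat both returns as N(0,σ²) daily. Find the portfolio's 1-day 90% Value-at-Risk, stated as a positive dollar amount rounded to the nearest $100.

σ_p² = 0.61²·4.18² + 0.39²·1.25² + 2·0.75·0.61·0.39·4.18·1.25 = 8.6037 (%²).
σ_p = √8.6037 = 2.933%.
VaR = 1.282 × 2.933% = 3.760%; on $12,000,000 that is $451,200.

$451,200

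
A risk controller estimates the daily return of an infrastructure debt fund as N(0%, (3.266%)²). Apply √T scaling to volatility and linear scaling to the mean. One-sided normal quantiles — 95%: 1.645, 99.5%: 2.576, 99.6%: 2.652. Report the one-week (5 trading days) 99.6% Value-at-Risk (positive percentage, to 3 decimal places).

σ_{5d} = 3.266% × √5 = 7.303%.
VaR = 2.652 × 7.303% = 19.368%.

19.368%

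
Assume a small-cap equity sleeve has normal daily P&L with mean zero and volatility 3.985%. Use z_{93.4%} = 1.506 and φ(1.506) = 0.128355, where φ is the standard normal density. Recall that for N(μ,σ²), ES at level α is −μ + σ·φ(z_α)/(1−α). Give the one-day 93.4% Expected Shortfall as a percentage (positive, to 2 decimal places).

Tail multiplier: φ(z)/(1−α) = 0.128355 / 0.066 = 1.945.
ES = 3.985% × 1.945 = 7.751%.

7.75%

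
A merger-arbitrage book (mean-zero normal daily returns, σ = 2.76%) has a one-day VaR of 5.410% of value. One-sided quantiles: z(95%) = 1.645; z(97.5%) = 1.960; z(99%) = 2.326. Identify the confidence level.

Implied z = VaR/σ = 5.410 / 2.76 = 1.960.
This matches z(97.5%) = 1.960.

97.5%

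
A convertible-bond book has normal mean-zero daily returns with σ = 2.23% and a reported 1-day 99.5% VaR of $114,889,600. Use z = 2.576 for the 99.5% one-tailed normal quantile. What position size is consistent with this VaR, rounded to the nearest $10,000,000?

$2,000,000,000

VaR as a fraction of value: z·σ = 2.576 × 2.23% = 5.74448%.
Position = $114,889,600 / 0.0574448 = $2,000,000,000.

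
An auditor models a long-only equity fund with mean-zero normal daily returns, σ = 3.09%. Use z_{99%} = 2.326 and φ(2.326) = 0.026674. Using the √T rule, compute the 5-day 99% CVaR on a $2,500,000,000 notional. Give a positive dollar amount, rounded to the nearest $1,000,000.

σ_{5d} = 3.09% × √5 = 6.909%.
ES multiplier = φ(z)/(1−α) = 0.026674/0.01 = 2.667.
ES = 6.909% × 2.667 = 18.426%; on $2,500,000,000: $460,650,000.

$461,000,000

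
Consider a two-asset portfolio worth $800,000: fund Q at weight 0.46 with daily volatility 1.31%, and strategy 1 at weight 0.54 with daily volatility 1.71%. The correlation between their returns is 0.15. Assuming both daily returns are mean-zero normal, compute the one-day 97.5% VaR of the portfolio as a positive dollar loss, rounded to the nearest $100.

$18,400

σ_p² = 0.46²·1.31² + 0.54²·1.71² + 2·0.15·0.46·0.54·1.31·1.71 = 1.3827 (%²).
σ_p = √1.3827 = 1.176%.
At 97.5%, z = 1.960.
VaR = 1.960 × 1.176% = 2.305%; on $800,000 that is $18,440.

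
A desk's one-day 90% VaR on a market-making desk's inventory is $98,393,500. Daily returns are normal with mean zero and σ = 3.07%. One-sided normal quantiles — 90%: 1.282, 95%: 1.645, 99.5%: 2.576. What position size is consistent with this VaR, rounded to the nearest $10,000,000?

VaR as a fraction of value: z·σ = 1.282 × 3.07% = 3.93574%.
Position = $98,393,500 / 0.0393574 = $2,500,000,000.

$2,500,000,000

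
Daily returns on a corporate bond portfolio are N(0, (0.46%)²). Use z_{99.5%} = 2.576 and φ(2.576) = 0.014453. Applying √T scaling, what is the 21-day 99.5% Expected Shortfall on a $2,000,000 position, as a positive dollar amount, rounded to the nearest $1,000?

$122,000

σ_{21d} = 0.46% × √21 = 2.108%.
ES multiplier = φ(z)/(1−α) = 0.014453/0.005 = 2.891.
ES = 2.108% × 2.891 = 6.094%; on $2,000,000: $121,880.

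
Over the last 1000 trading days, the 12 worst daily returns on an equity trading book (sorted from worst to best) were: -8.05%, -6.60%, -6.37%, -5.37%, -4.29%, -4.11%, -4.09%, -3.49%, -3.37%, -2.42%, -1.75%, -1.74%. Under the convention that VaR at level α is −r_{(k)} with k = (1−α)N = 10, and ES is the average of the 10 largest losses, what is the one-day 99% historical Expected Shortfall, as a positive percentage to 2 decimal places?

The 10 worst returns sum to -48.16%.
ES = −(-48.16%) / 10 = 4.816% ≈ 4.82%.

4.82%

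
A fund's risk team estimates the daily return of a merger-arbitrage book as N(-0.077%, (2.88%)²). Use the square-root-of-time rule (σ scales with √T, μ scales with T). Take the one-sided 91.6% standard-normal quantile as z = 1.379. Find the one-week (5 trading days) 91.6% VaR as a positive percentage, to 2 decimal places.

9.27%

σ_{5d} = 2.88% × √5 = 6.440%; μ_{5d} = 5 × -0.077% = -0.385%.
VaR = −(-0.385%) + 1.379 × 6.440% = 9.266%.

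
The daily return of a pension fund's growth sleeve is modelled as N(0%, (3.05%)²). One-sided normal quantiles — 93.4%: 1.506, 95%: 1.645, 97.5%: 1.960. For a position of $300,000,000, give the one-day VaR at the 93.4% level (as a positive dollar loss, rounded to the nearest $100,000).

VaR = z·σ = 1.506 × 3.05% = 4.593%.
On $300,000,000: 0.04593 × $300,000,000 = $13,779,000.

$13,800,000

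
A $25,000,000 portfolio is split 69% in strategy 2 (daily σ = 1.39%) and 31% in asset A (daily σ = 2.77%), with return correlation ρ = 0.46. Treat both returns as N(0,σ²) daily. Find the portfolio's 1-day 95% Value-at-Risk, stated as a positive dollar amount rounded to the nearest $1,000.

σ_p² = 0.69²·1.39² + 0.31²·2.77² + 2·0.46·0.69·0.31·1.39·2.77 = 2.4149 (%²).
σ_p = √2.4149 = 1.554%.
At 95%, z = 1.645.
VaR = 1.645 × 1.554% = 2.556%; on $25,000,000 that is $639,000.

$639,000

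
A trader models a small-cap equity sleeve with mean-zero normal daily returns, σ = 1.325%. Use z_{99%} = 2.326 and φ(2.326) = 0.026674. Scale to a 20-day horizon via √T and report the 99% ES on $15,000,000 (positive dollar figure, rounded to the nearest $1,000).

$2,371,000

σ_{20d} = 1.325% × √20 = 5.926%.
ES multiplier = φ(z)/(1−α) = 0.026674/0.01 = 2.667.
ES = 5.926% × 2.667 = 15.805%; on $15,000,000: $2,370,750.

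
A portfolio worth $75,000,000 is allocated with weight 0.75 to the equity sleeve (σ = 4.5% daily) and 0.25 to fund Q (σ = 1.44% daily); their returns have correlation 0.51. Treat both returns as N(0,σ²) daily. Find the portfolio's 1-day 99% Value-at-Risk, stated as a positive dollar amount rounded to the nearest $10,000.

$6,230,000

σ_p² = 0.75²·4.5² + 0.25²·1.44² + 2·0.51·0.75·0.25·4.5·1.44 = 12.7595 (%²).
σ_p = √12.7595 = 3.572%.
At 99%, z = 2.326.
VaR = 2.326 × 3.572% = 8.308%; on $75,000,000 that is $6,231,000.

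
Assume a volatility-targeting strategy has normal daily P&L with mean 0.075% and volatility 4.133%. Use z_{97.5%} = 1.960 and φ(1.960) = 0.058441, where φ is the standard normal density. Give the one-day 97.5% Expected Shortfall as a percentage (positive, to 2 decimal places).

Tail multiplier: φ(z)/(1−α) = 0.058441 / 0.025 = 2.338.
ES = −(0.075%) + 4.133% × 2.338 = 9.588%.

9.59%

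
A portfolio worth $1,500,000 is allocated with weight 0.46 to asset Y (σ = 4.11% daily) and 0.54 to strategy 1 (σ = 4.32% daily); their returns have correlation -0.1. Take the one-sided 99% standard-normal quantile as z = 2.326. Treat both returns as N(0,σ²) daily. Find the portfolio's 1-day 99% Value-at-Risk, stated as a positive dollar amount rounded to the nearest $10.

σ_p² = 0.46²·4.11² + 0.54²·4.32² + 2·-0.1·0.46·0.54·4.11·4.32 = 8.1342 (%²).
σ_p = √8.1342 = 2.852%.
VaR = 2.326 × 2.852% = 6.634%; on $1,500,000 that is $99,510.

$99,510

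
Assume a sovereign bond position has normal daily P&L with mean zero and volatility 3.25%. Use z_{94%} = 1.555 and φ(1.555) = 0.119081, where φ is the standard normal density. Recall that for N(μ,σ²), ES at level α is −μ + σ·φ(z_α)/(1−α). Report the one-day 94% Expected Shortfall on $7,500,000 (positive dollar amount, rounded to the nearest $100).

$483,800

Tail multiplier: φ(z)/(1−α) = 0.119081 / 0.06 = 1.985.
ES = 3.25% × 1.985 = 6.451%.
On $7,500,000: 0.06451 × $7,500,000 = $483,825.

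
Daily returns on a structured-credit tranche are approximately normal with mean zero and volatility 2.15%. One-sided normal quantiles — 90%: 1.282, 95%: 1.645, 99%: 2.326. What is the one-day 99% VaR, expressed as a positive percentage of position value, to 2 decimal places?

5.00%

VaR = z·σ = 2.326 × 2.15% = 5.001%.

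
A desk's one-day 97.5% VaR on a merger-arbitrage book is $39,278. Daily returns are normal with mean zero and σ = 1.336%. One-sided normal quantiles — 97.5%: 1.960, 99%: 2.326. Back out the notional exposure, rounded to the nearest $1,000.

$1,500,000

VaR as a fraction of value: z·σ = 1.960 × 1.336% = 2.61856%.
Position = $39,278 / 0.0261856 = $1,499,985.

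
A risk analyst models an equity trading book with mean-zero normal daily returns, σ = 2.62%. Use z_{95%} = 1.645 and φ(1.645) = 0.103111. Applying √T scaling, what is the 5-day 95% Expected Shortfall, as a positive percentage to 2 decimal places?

12.08%

σ_{5d} = 2.62% × √5 = 5.858%.
ES multiplier = φ(z)/(1−α) = 0.103111/0.05 = 2.062.
ES = 5.858% × 2.062 = 12.079%.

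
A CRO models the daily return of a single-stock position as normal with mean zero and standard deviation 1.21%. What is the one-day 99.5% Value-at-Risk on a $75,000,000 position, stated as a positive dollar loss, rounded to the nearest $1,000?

$2,338,000

At 99.5% one-sided, z = 2.576.
VaR = z·σ = 2.576 × 1.21% = 3.117%.
On $75,000,000: 0.03117 × $75,000,000 = $2,337,750.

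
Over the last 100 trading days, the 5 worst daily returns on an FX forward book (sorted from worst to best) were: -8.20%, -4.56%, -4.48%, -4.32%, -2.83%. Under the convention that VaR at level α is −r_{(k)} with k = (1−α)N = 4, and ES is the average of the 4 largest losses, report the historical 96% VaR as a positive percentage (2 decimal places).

4.32%

k = 4; the 4th lowest return is -4.32%, so VaR = 4.32%.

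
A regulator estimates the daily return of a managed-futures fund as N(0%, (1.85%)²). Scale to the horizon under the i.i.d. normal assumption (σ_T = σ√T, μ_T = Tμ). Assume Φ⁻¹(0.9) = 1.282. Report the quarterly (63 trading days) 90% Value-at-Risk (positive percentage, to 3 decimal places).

σ_{63d} = 1.85% × √63 = 14.684%.
VaR = 1.282 × 14.684% = 18.825%.

18.825%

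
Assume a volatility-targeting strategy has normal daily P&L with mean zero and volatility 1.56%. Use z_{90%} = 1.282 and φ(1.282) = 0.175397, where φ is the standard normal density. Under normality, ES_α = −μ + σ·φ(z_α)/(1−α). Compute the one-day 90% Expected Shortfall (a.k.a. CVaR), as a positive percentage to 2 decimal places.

Tail multiplier: φ(z)/(1−α) = 0.175397 / 0.1 = 1.754.
ES = 1.56% × 1.754 = 2.736%.

2.74%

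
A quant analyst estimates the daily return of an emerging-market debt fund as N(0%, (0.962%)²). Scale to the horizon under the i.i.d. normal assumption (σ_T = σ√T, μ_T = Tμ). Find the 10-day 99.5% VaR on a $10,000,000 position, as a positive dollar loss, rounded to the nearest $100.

$783,600

At 99.5%, z = 2.576.
σ_{10d} = 0.962% × √10 = 3.042%.
VaR = 2.576 × 3.042% = 7.836%.
On $10,000,000: 0.07836 × $10,000,000 = $783,600.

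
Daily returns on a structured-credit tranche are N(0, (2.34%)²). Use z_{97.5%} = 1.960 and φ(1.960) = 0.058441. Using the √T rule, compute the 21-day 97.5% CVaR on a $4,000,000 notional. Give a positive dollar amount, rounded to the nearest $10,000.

$1,000,000

σ_{21d} = 2.34% × √21 = 10.723%.
ES multiplier = φ(z)/(1−α) = 0.058441/0.025 = 2.338.
ES = 10.723% × 2.338 = 25.070%; on $4,000,000: $1,002,800.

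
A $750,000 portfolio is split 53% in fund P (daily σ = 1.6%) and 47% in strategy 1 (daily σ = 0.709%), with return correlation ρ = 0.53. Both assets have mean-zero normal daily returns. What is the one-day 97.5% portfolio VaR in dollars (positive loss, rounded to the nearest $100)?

σ_p² = 0.53²·1.6² + 0.47²·0.709² + 2·0.53·0.53·0.47·1.6·0.709 = 1.1297 (%²).
σ_p = √1.1297 = 1.063%.
At 97.5%, z = 1.960.
VaR = 1.960 × 1.063% = 2.083%; on $750,000 that is $15,623.

$15,600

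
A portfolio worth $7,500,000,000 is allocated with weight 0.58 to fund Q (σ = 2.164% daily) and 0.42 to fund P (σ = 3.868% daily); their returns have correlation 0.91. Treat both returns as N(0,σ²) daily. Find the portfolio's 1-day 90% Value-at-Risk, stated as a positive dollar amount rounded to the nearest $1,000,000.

σ_p² = 0.58²·2.164² + 0.42²·3.868² + 2·0.91·0.58·0.42·2.164·3.868 = 7.9255 (%²).
σ_p = √7.9255 = 2.815%.
At 90%, z = 1.282.
VaR = 1.282 × 2.815% = 3.609%; on $7,500,000,000 that is $270,675,000.

$271,000,000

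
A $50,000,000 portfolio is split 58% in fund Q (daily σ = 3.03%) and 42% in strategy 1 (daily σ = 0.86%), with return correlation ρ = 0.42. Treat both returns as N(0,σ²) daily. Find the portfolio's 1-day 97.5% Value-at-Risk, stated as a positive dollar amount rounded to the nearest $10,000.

σ_p² = 0.58²·3.03² + 0.42²·0.86² + 2·0.42·0.58·0.42·3.03·0.86 = 3.7521 (%²).
σ_p = √3.7521 = 1.937%.
At 97.5%, z = 1.960.
VaR = 1.960 × 1.937% = 3.797%; on $50,000,000 that is $1,898,500.

$1,900,000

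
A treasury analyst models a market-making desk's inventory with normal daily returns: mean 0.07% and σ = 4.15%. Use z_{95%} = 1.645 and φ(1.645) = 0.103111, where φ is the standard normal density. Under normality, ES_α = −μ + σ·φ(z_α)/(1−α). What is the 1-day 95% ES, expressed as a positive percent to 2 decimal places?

8.49%

Tail multiplier: φ(z)/(1−α) = 0.103111 / 0.05 = 2.062.
ES = −(0.07%) + 4.15% × 2.062 = 8.487%.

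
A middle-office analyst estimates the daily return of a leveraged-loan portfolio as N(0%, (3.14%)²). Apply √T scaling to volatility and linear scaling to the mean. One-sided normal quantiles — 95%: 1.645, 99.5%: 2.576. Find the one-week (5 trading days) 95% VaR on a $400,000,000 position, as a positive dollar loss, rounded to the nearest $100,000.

σ_{5d} = 3.14% × √5 = 7.021%.
VaR = 1.645 × 7.021% = 11.550%.
On $400,000,000: 0.11550 × $400,000,000 = $46,200,000.

$46,200,000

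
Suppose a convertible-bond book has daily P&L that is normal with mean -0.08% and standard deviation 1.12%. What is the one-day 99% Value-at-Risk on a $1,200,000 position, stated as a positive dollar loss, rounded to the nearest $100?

$32,200

At 99% one-sided, z = 2.326.
VaR = −μ + z·σ = −(-0.08%) + 2.326 × 1.12% = 2.685%.
On $1,200,000: 0.02685 × $1,200,000 = $32,220.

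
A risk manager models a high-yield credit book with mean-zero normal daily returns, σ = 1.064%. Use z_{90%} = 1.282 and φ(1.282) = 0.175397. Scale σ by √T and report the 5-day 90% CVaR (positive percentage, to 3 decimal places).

4.173%

σ_{5d} = 1.064% × √5 = 2.379%.
ES multiplier = φ(z)/(1−α) = 0.175397/0.1 = 1.754.
ES = 2.379% × 1.754 = 4.173%.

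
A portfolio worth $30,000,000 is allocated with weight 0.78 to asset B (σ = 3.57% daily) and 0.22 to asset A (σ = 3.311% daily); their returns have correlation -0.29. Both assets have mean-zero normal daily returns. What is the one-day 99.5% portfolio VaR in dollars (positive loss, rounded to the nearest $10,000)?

$2,060,000

σ_p² = 0.78²·3.57² + 0.22²·3.311² + 2·-0.29·0.78·0.22·3.57·3.311 = 7.1081 (%²).
σ_p = √7.1081 = 2.666%.
At 99.5%, z = 2.576.
VaR = 2.576 × 2.666% = 6.868%; on $30,000,000 that is $2,060,400.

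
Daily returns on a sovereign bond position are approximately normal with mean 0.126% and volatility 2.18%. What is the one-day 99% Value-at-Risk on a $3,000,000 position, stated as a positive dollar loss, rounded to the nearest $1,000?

$148,000

At 99% one-sided, z = 2.326.
VaR = −μ + z·σ = −(0.126%) + 2.326 × 2.18% = 4.945%.
On $3,000,000: 0.04945 × $3,000,000 = $148,350.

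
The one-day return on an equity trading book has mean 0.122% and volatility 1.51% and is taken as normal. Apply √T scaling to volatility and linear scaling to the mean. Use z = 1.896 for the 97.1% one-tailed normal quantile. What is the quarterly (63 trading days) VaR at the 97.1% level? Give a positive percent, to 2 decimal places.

15.04%

σ_{63d} = 1.51% × √63 = 11.985%; μ_{63d} = 63 × 0.122% = 7.686%.
VaR = −(7.686%) + 1.896 × 11.985% = 15.038%.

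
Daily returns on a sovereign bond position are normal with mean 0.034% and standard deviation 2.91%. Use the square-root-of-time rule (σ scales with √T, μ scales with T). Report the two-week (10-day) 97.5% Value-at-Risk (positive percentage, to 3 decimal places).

17.696%

At 97.5%, z = 1.960.
σ_{10d} = 2.91% × √10 = 9.202%; μ_{10d} = 10 × 0.034% = 0.340%.
VaR = −(0.340%) + 1.960 × 9.202% = 17.696%.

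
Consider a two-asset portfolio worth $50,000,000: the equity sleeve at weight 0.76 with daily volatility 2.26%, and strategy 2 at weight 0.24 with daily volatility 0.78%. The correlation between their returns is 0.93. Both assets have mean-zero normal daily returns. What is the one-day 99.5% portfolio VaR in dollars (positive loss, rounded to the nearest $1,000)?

$2,438,000

σ_p² = 0.76²·2.26² + 0.24²·0.78² + 2·0.93·0.76·0.24·2.26·0.78 = 3.5832 (%²).
σ_p = √3.5832 = 1.893%.
At 99.5%, z = 2.576.
VaR = 2.576 × 1.893% = 4.876%; on $50,000,000 that is $2,438,000.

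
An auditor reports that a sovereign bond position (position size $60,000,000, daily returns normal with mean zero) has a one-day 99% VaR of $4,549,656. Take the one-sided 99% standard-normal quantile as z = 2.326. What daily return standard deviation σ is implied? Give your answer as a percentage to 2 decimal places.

VaR as a fraction: $4,549,656 / $60,000,000 = 7.583%.
σ = VaR / z = 7.583% / 2.326 = 3.260%.

3.26%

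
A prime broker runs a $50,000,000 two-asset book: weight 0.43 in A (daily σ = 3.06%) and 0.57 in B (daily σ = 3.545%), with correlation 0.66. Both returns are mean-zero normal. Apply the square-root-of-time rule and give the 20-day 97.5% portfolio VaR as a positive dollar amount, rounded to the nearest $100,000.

$13,400,000

σ_p = √(0.43²·3.06² + 0.57²·3.545² + 2·0.66·0.43·0.57·3.06·3.545) = 3.054%.
σ_{20d} = 3.054% × √20 = 13.658%.
z(97.5%) = 1.960.
VaR = 1.960 × 13.658% = 26.770%; on $50,000,000 that is $13,385,000.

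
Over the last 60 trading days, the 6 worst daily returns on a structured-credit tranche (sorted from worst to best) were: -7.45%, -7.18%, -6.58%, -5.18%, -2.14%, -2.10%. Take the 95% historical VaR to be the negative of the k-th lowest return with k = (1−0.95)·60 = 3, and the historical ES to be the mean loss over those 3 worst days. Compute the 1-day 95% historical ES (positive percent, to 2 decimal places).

The 3 worst returns sum to -21.21%.
ES = −(-21.21%) / 3 = 7.07%.

7.07%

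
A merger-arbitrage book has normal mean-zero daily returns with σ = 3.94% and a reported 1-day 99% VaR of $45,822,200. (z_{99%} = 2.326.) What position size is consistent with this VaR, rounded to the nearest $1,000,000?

$500,000,000

VaR as a fraction of value: z·σ = 2.326 × 3.94% = 9.16444%.
Position = $45,822,200 / 0.0916444 = $500,000,000.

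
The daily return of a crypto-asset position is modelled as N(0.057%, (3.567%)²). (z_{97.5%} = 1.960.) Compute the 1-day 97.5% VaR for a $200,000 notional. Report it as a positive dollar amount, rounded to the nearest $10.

$13,870

VaR = −μ + z·σ = −(0.057%) + 1.960 × 3.567% = 6.934%.
On $200,000: 0.06934 × $200,000 = $13,868.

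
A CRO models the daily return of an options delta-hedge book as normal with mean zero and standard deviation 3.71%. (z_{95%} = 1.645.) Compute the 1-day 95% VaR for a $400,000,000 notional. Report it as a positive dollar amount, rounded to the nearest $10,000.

$24,410,000

VaR = z·σ = 1.645 × 3.71% = 6.103%.
On $400,000,000: 0.06103 × $400,000,000 = $24,412,000.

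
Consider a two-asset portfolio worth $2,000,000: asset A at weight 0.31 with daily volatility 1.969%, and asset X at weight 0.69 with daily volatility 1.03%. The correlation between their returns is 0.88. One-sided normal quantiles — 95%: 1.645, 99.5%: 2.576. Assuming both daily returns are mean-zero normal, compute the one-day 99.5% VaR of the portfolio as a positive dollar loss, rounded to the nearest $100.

σ_p² = 0.31²·1.969² + 0.69²·1.03² + 2·0.88·0.31·0.69·1.969·1.03 = 1.6412 (%²).
σ_p = √1.6412 = 1.281%.
VaR = 2.576 × 1.281% = 3.300%; on $2,000,000 that is $66,000.

$66,000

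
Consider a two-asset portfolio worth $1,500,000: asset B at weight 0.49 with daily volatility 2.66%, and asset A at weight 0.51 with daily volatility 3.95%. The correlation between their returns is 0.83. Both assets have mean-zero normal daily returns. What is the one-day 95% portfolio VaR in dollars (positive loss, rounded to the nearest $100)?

$78,500

σ_p² = 0.49²·2.66² + 0.51²·3.95² + 2·0.83·0.49·0.51·2.66·3.95 = 10.1157 (%²).
σ_p = √10.1157 = 3.181%.
At 95%, z = 1.645.
VaR = 1.645 × 3.181% = 5.233%; on $1,500,000 that is $78,495.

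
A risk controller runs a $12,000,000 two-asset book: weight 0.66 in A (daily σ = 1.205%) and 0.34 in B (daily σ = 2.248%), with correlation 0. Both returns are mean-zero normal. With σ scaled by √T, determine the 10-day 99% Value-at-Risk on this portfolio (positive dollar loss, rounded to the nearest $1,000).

$974,000

σ_p = √(0.66²·1.205² + 0.34²·2.248² + 2·0·0.66·0.34·1.205·2.248) = 1.103%.
σ_{10d} = 1.103% × √10 = 3.488%.
z(99%) = 2.326.
VaR = 2.326 × 3.488% = 8.113%; on $12,000,000 that is $973,560.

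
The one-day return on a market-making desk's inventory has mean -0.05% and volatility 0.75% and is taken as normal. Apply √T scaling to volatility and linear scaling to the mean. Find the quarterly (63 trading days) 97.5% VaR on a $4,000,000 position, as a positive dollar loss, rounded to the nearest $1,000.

At 97.5%, z = 1.960.
σ_{63d} = 0.75% × √63 = 5.953%; μ_{63d} = 63 × -0.05% = -3.150%.
VaR = −(-3.150%) + 1.960 × 5.953% = 14.818%.
On $4,000,000: 0.14818 × $4,000,000 = $592,720.

$593,000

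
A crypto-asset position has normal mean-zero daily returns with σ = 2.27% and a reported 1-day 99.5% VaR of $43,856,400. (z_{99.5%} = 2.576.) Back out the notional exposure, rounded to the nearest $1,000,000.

$750,000,000

VaR as a fraction of value: z·σ = 2.576 × 2.27% = 5.84752%.
Position = $43,856,400 / 0.0584752 = $750,000,000.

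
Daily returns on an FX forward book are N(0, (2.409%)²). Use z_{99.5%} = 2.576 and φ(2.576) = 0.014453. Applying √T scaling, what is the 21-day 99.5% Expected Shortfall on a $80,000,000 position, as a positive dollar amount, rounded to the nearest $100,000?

$25,500,000

σ_{21d} = 2.409% × √21 = 11.039%.
ES multiplier = φ(z)/(1−α) = 0.014453/0.005 = 2.891.
ES = 11.039% × 2.891 = 31.914%; on $80,000,000: $25,531,200.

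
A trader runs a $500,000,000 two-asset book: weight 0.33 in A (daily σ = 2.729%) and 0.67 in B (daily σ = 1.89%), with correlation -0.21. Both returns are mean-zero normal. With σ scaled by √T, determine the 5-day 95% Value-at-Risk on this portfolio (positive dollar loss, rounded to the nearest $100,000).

$25,600,000

σ_p = √(0.33²·2.729² + 0.67²·1.89² + 2·-0.21·0.33·0.67·2.729·1.89) = 1.391%.
σ_{5d} = 1.391% × √5 = 3.110%.
z(95%) = 1.645.
VaR = 1.645 × 3.110% = 5.116%; on $500,000,000 that is $25,580,000.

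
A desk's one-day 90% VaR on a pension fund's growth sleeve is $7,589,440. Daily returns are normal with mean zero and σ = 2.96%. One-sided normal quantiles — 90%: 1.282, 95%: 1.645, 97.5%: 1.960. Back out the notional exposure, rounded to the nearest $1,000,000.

VaR as a fraction of value: z·σ = 1.282 × 2.96% = 3.79472%.
Position = $7,589,440 / 0.0379472 = $200,000,000.

$200,000,000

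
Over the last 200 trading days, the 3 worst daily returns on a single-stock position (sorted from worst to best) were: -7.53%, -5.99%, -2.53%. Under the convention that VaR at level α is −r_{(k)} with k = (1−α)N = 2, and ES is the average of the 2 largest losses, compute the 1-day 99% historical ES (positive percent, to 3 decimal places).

6.760%

The 2 worst returns sum to -13.52%.
ES = −(-13.52%) / 2 = 6.76% ≈ 6.760%.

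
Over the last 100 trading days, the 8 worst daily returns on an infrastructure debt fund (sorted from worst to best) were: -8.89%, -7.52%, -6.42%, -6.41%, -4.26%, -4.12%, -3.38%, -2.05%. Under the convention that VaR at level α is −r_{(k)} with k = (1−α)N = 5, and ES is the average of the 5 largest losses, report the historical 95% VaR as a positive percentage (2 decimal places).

k = 5; the 5th lowest return is -4.26%, so VaR = 4.26%.

4.26%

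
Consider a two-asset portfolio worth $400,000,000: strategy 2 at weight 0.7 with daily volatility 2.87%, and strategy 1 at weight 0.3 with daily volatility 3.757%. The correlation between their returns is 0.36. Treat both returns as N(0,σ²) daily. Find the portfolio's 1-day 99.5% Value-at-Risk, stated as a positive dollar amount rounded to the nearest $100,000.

$27,100,000

σ_p² = 0.7²·2.87² + 0.3²·3.757² + 2·0.36·0.7·0.3·2.87·3.757 = 6.9368 (%²).
σ_p = √6.9368 = 2.634%.
At 99.5%, z = 2.576.
VaR = 2.576 × 2.634% = 6.785%; on $400,000,000 that is $27,140,000.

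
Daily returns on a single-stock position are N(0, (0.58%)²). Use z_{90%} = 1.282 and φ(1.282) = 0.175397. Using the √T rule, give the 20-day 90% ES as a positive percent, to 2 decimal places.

σ_{20d} = 0.58% × √20 = 2.594%.
ES multiplier = φ(z)/(1−α) = 0.175397/0.1 = 1.754.
ES = 2.594% × 1.754 = 4.550%.

4.55%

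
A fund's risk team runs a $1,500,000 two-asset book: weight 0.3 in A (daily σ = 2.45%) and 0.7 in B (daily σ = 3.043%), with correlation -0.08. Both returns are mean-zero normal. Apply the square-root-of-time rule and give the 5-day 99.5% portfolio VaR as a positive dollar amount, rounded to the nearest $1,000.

σ_p = √(0.3²·2.45² + 0.7²·3.043² + 2·-0.08·0.3·0.7·2.45·3.043) = 2.197%.
σ_{5d} = 2.197% × √5 = 4.913%.
z(99.5%) = 2.576.
VaR = 2.576 × 4.913% = 12.656%; on $1,500,000 that is $189,840.

$190,000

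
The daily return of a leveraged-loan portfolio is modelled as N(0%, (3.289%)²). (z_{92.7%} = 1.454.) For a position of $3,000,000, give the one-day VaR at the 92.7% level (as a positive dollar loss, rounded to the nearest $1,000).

$143,000

VaR = z·σ = 1.454 × 3.289% = 4.782%.
On $3,000,000: 0.04782 × $3,000,000 = $143,460.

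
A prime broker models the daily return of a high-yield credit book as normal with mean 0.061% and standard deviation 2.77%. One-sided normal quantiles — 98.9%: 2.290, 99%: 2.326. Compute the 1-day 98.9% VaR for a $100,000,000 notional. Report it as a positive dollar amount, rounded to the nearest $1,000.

$6,282,000

VaR = −μ + z·σ = −(0.061%) + 2.290 × 2.77% = 6.282%.
On $100,000,000: 0.06282 × $100,000,000 = $6,282,000.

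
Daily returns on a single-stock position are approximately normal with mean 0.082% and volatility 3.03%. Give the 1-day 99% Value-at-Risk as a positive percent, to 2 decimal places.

6.97%

At 99% one-sided, z = 2.326.
VaR = −μ + z·σ = −(0.082%) + 2.326 × 3.03% = 6.966%.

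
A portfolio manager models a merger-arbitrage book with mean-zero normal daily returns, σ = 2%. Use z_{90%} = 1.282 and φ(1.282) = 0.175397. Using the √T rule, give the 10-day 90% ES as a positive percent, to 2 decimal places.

σ_{10d} = 2% × √10 = 6.325%.
ES multiplier = φ(z)/(1−α) = 0.175397/0.1 = 1.754.
ES = 6.325% × 1.754 = 11.094%.

11.09%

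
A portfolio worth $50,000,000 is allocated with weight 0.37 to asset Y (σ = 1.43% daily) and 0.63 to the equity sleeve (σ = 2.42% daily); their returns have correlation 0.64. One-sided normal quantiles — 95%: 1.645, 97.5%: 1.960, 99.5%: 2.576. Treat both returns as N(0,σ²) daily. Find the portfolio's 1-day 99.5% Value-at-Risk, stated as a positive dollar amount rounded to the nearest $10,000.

σ_p² = 0.37²·1.43² + 0.63²·2.42² + 2·0.64·0.37·0.63·1.43·2.42 = 3.6369 (%²).
σ_p = √3.6369 = 1.907%.
VaR = 2.576 × 1.907% = 4.912%; on $50,000,000 that is $2,456,000.

$2,460,000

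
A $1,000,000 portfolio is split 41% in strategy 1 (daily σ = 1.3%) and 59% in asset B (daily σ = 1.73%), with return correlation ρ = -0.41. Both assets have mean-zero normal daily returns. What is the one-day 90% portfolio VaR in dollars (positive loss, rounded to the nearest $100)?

σ_p² = 0.41²·1.3² + 0.59²·1.73² + 2·-0.41·0.41·0.59·1.3·1.73 = 0.8798 (%²).
σ_p = √0.8798 = 0.938%.
At 90%, z = 1.282.
VaR = 1.282 × 0.938% = 1.203%; on $1,000,000 that is $12,030.

$12,000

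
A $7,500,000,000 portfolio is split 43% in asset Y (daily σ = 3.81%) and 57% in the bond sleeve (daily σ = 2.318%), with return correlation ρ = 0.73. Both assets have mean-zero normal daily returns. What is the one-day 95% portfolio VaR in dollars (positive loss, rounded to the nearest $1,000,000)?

σ_p² = 0.43²·3.81² + 0.57²·2.318² + 2·0.73·0.43·0.57·3.81·2.318 = 7.5901 (%²).
σ_p = √7.5901 = 2.755%.
At 95%, z = 1.645.
VaR = 1.645 × 2.755% = 4.532%; on $7,500,000,000 that is $339,900,000.

$340,000,000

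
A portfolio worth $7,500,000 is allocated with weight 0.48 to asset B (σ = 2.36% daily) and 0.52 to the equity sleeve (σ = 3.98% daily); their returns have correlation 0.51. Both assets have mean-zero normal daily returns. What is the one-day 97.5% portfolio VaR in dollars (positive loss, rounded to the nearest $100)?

$414,700

σ_p² = 0.48²·2.36² + 0.52²·3.98² + 2·0.51·0.48·0.52·2.36·3.98 = 7.9578 (%²).
σ_p = √7.9578 = 2.821%.
At 97.5%, z = 1.960.
VaR = 1.960 × 2.821% = 5.529%; on $7,500,000 that is $414,675.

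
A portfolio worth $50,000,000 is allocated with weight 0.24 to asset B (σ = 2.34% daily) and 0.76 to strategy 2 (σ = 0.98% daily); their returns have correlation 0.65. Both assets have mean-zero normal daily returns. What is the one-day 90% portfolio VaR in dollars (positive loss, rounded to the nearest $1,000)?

$762,000

σ_p² = 0.24²·2.34² + 0.76²·0.98² + 2·0.65·0.24·0.76·2.34·0.98 = 1.4139 (%²).
σ_p = √1.4139 = 1.189%.
At 90%, z = 1.282.
VaR = 1.282 × 1.189% = 1.524%; on $50,000,000 that is $762,000.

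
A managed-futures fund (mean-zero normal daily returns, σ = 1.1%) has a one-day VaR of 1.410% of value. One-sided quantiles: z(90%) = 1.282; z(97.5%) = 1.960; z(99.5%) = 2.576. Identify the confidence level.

90%

Implied z = VaR/σ = 1.410 / 1.1 = 1.282.
This matches z(90%) = 1.282.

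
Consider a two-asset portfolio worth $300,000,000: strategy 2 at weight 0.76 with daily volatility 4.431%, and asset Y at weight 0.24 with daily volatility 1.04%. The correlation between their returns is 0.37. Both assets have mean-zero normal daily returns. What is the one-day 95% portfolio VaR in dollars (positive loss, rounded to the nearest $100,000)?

$17,100,000

σ_p² = 0.76²·4.431² + 0.24²·1.04² + 2·0.37·0.76·0.24·4.431·1.04 = 12.0248 (%²).
σ_p = √12.0248 = 3.468%.
At 95%, z = 1.645.
VaR = 1.645 × 3.468% = 5.705%; on $300,000,000 that is $17,115,000.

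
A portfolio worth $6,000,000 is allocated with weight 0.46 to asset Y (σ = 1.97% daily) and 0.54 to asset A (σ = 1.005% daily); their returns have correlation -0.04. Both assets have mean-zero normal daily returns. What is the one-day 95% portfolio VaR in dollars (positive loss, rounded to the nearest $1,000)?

$102,000

σ_p² = 0.46²·1.97² + 0.54²·1.005² + 2·-0.04·0.46·0.54·1.97·1.005 = 1.0764 (%²).
σ_p = √1.0764 = 1.037%.
At 95%, z = 1.645.
VaR = 1.645 × 1.037% = 1.706%; on $6,000,000 that is $102,360.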